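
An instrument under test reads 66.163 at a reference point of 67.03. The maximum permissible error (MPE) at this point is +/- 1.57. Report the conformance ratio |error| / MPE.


e = indication - reference = 66.163 - 67.03 = -0.8670
|e| = 0.8670
ratio = |e| / MPE = 0.8670 / 1.57
ratio = 0.5522

0.5522


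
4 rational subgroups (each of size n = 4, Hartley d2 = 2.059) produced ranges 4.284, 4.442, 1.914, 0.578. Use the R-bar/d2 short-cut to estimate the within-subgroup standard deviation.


R_bar = (4.284 + 4.442 + 1.914 + 0.578) / 4
R_bar = 11.218 / 4 = 2.8045
sigma_hat = R_bar / d2 = 2.8045 / 2.059 = 1.3621

1.3621


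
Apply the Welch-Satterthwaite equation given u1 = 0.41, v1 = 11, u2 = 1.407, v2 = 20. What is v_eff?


uc = sqrt(u1^2 + u2^2) = sqrt(0.41^2 + 1.407^2) = 1.46552
v_eff = uc^4 / (u1^4/v1 + u2^4/v2)
= 1.46552^4 / (0.41^4/11 + 1.407^4/20)
= 4.6128252 / 0.19851938
v_eff = 23.2361

23.2361


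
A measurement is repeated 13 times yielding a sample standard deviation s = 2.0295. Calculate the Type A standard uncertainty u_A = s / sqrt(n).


u_A = s / sqrt(n)
u_A = 2.0295 / sqrt(13)
u_A = 2.0295 / 3.6055513
u_A = 0.5629

0.5629


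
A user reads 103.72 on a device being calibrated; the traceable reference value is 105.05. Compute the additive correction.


Correction = standard - reading
= 105.05 - 103.72
= 1.3300

1.3300


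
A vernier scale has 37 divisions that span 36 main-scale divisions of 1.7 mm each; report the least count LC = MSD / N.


LC = MSD / n_div
= 1.7 / 37
= 0.0459

0.0459


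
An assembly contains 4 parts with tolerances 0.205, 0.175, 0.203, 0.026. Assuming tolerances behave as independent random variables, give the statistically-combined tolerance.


RSS = sqrt(0.205^2 + 0.175^2 + 0.203^2 + 0.026^2)
= sqrt(0.114535)
= 0.3384

0.3384


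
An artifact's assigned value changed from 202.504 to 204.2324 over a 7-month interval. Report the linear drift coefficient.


rate = (v2 - v1) / months
= (204.2324 - 202.504) / 7
= 1.7284 / 7
= 0.2469

0.2469


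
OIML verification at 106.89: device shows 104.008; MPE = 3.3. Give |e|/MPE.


e = indication - reference = 104.008 - 106.89 = -2.8820
|e| = 2.8820
ratio = |e| / MPE = 2.8820 / 3.3
ratio = 0.8733

0.8733


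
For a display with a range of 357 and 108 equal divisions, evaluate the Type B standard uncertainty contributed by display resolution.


resolution = range / divisions
resolution = 357 / 108 = 3.3055556
u_res = resolution / (2*sqrt(3))
u_res = 3.3055556 / 3.4641016
u_res = 0.9542

0.9542


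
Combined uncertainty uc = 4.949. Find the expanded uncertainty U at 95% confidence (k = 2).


U = k * uc
U = 2 * 4.949
U = 9.8980

9.8980


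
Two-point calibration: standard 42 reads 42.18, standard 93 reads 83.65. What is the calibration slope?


slope = (y2 - y1) / (x2 - x1)
= (83.65 - 42.18) / (93 - 42)
= 41.4700 / 51
= 0.8131

0.8131


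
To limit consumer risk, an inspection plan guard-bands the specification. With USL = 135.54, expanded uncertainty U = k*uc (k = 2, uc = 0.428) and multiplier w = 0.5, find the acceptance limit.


U = k * uc = 2 * 0.428 = 0.856
guard band g = w * U = 0.5 * 0.856 = 0.428
AL = USL - g = 135.54 - 0.428
AL = 135.1120

135.1120


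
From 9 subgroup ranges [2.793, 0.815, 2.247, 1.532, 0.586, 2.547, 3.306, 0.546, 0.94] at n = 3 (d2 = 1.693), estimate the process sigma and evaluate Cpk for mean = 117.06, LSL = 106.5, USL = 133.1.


R_bar = (2.793 + 0.815 + 2.247 + 1.532 + 0.586 + 2.547 + 3.306 + 0.546 + 0.94) / 9 = 1.7013333
sigma = R_bar / d2 = 1.7013333 / 1.693 = 1.0049222
Cp = (USL - LSL)/(6*sigma) = (133.1 - 106.5)/(6*1.0049222) = 4.4116
Cpu = (133.1 - 117.06)/(3*1.0049222) = 5.3205
Cpl = (117.06 - 106.5)/(3*1.0049222) = 3.5028
Cpk = min(Cpu, Cpl) = 3.5028

3.5028


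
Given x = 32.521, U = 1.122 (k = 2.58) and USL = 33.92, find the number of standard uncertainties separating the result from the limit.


u = U / k = 1.122 / 2.58 = 0.43488372
margin = |USL - x| = |33.92 - 32.521| = 1.399
z = margin / u = 1.399 / 0.43488372
z = 3.2170

3.2170


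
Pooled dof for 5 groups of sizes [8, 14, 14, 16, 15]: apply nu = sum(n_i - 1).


nu = sum_i (n_i - 1)
nu = ((8 - 1) + (14 - 1) + (14 - 1) + (16 - 1) + (15 - 1))
nu = 7 + 13 + 13 + 15 + 14
nu = 62

62


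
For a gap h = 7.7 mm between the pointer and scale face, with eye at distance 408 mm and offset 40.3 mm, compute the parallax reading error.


error = h * offset / d
= 7.7 * 40.3 / 408
= 0.7606

0.7606


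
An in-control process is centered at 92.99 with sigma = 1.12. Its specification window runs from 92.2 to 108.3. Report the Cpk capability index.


Cpu = (USL - mean) / (3*sigma) = (108.3 - 92.99) / (3*1.12) = 4.5565
Cpl = (mean - LSL) / (3*sigma) = (92.99 - 92.2) / (3*1.12) = 0.2351
Cpk = min(Cpu, Cpl) = 0.2351

0.2351


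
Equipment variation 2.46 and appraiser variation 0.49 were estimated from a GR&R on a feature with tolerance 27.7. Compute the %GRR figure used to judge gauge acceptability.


GRR = sqrt(EV^2 + AV^2) = sqrt(2.46^2 + 0.49^2) = 2.5083261
%GRR = GRR / tol * 100 = 2.5083261 / 27.7 * 100
%GRR = 9.0553

9.0553


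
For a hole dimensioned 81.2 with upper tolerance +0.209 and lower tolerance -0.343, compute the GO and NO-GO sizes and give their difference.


GO = nominal - lower_tol (smallest hole = maximum material condition)
GO = 81.2 - 0.343 = 80.857
NO-GO = nominal + upper_tol (largest hole = least material condition)
NO-GO = 81.2 + 0.209 = 81.409
spread = NO-GO - GO = 81.409 - 80.857 = 0.5520

0.5520


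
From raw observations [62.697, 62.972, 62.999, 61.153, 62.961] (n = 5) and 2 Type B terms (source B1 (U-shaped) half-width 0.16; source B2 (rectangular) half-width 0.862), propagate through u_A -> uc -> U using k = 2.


mean = (62.697 + 62.972 + 62.999 + 61.153 + 62.961) / 5 = 62.5564
s = sqrt(sum((x - mean)^2)/(n-1)) = 0.79398035
u_A = s / sqrt(n) = 0.79398035 / sqrt(5) = 0.35507881
u_B1 = 0.16 / sqrt(2) = 0.11313708
u_B2 = 0.862 / sqrt(3) = 0.49767593
uc = sqrt(0.35507881^2 + 0.11313708^2 + 0.49767593^2) = 0.62174134
U = k * uc = 2 * 0.62174134
U = 1.2435

1.2435


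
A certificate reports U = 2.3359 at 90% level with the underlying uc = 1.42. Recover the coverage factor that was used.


k = U / uc
k = 2.3359 / 1.42
k = 1.645

1.645


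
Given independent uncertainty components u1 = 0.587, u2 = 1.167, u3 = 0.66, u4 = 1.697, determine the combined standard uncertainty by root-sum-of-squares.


uc = sqrt(0.587^2 + 1.167^2 + 0.66^2 + 1.697^2)
uc = sqrt(5.021867)
uc = 2.2410

2.2410


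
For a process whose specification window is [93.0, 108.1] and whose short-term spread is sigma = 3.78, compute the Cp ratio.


Cp = (USL - LSL) / (6 * sigma)
= (108.1 - 93.0) / (6 * 3.78)
= 15.1000 / 22.6800
= 0.6658

0.6658


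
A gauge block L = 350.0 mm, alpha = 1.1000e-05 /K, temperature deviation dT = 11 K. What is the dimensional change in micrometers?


dL = L * alpha * dT
= 350.0 * 1.1000e-05 * 11
= 0.0423500 mm
dL_um = 0.0423500 * 1000 = 42.3500 um

42.3500


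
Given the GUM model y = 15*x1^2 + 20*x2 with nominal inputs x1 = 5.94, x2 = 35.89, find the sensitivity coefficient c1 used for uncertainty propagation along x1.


y = 15*x1^2 + 20*x2
dy/dx1 = 2*15*x1
Evaluate at x1 = 5.94: c1 = 30 * 5.94
c1 = 178.2000

178.2000


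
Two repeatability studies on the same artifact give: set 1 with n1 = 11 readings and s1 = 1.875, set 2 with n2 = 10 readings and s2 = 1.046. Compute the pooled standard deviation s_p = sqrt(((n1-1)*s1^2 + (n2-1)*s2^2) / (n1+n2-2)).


s_p = sqrt(((n1-1)*s1^2 + (n2-1)*s2^2) / (n1+n2-2))
numerator = (11-1)*1.875^2 + (10-1)*1.046^2 = 35.15625 + 9.847044 = 45.003294
denominator = 11 + 10 - 2 = 19
s_p^2 = 45.003294 / 19 = 2.3685944
s_p = sqrt(2.3685944) = 1.5390

1.5390


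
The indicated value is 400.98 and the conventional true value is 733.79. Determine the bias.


Systematic error = measured - true
= 400.98 - 733.79
= -332.8100

-332.8100


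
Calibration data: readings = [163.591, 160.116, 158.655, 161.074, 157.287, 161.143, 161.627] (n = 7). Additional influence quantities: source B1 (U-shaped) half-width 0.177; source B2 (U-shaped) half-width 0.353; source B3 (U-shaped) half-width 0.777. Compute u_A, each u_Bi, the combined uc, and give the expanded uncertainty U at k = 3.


mean = (163.591 + 160.116 + 158.655 + 161.074 + 157.287 + 161.143 + 161.627) / 7 = 160.499
s = sqrt(sum((x - mean)^2)/(n-1)) = 2.0592142
u_A = s / sqrt(n) = 2.0592142 / sqrt(7) = 0.77830981
u_B1 = 0.177 / sqrt(2) = 0.1251579
u_B2 = 0.353 / sqrt(2) = 0.24960869
u_B3 = 0.777 / sqrt(2) = 0.54942197
uc = sqrt(0.77830981^2 + 0.1251579^2 + 0.24960869^2 + 0.54942197^2) = 0.99277372
U = k * uc = 3 * 0.99277372
U = 2.9783

2.9783


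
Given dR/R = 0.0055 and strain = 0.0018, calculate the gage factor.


GF = (dR/R) / epsilon
= 0.0055 / 0.0018
= 3.0556

3.0556


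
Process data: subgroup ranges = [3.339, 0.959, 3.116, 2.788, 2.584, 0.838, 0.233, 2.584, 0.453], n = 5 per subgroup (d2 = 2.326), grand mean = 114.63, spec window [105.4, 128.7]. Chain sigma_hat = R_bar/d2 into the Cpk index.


R_bar = (3.339 + 0.959 + 3.116 + 2.788 + 2.584 + 0.838 + 0.233 + 2.584 + 0.453) / 9 = 1.8771111
sigma = R_bar / d2 = 1.8771111 / 2.326 = 0.80701251
Cp = (USL - LSL)/(6*sigma) = (128.7 - 105.4)/(6*0.80701251) = 4.8120
Cpu = (128.7 - 114.63)/(3*0.80701251) = 5.8116
Cpl = (114.63 - 105.4)/(3*0.80701251) = 3.8124
Cpk = min(Cpu, Cpl) = 3.8124

3.8124


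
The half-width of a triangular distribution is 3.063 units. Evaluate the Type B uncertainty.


u_B = half_width / sqrt(6)
u_B = 3.063 / 2.4494897
u_B = 1.2505

1.2505


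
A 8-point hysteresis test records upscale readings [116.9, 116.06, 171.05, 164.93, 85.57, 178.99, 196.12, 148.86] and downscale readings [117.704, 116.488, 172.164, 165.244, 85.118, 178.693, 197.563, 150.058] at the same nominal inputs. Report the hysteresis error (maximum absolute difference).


|116.9 - 117.704| = 0.8040
|116.06 - 116.488| = 0.4280
|171.05 - 172.164| = 1.1140
|164.93 - 165.244| = 0.3140
|85.57 - 85.118| = 0.4520
|178.99 - 178.693| = 0.2970
|196.12 - 197.563| = 1.4430
|148.86 - 150.058| = 1.1980
hysteresis = max(diffs) = 1.4430

1.4430


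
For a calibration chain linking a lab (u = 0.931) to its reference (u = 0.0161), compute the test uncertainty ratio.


TUR = u_lab / u_ref
= 0.931 / 0.0161
= 57.8261

57.8261


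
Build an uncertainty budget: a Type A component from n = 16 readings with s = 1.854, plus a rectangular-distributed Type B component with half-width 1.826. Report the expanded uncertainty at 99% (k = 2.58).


u_A = s / sqrt(n) = 1.854 / sqrt(16) = 0.4635
u_B = half_width / sqrt(3) = 1.826 / sqrt(3) = 1.0542416
uc = sqrt(u_A^2 + u_B^2) = sqrt(0.4635^2 + 1.0542416^2) = 1.1516326
U = k * uc = 2.58 * 1.1516326
U = 2.9712

2.9712


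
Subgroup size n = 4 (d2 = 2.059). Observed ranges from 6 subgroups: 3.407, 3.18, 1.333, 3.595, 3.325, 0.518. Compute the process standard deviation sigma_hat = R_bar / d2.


R_bar = (3.407 + 3.18 + 1.333 + 3.595 + 3.325 + 0.518) / 6
R_bar = 15.358 / 6 = 2.5596667
sigma_hat = R_bar / d2 = 2.5596667 / 2.059 = 1.2432

1.2432


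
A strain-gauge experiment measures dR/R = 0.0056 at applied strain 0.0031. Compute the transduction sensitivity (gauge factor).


GF = (dR/R) / epsilon
= 0.0056 / 0.0031
= 1.8065

1.8065


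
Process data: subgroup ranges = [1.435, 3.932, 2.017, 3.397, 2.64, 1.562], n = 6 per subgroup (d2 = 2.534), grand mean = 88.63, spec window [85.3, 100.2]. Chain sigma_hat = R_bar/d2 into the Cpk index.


R_bar = (1.435 + 3.932 + 2.017 + 3.397 + 2.64 + 1.562) / 6 = 2.4971667
sigma = R_bar / d2 = 2.4971667 / 2.534 = 0.98546436
Cp = (USL - LSL)/(6*sigma) = (100.2 - 85.3)/(6*0.98546436) = 2.5200
Cpu = (100.2 - 88.63)/(3*0.98546436) = 3.9136
Cpl = (88.63 - 85.3)/(3*0.98546436) = 1.1264
Cpk = min(Cpu, Cpl) = 1.1264

1.1264


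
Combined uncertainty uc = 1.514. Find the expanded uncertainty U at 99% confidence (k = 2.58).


U = k * uc
U = 2.58 * 1.514
U = 3.9061

3.9061


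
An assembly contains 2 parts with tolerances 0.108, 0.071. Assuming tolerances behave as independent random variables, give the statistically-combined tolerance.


RSS = sqrt(0.108^2 + 0.071^2)
= sqrt(0.016705)
= 0.1292

0.1292


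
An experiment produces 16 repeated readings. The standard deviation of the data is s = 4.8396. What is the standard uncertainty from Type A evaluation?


u_A = s / sqrt(n)
u_A = 4.8396 / sqrt(16)
u_A = 4.8396 / 4
u_A = 1.2099

1.2099


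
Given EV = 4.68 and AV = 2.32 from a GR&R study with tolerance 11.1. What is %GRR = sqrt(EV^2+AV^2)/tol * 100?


GRR = sqrt(EV^2 + AV^2) = sqrt(4.68^2 + 2.32^2) = 5.2234854
%GRR = GRR / tol * 100 = 5.2234854 / 11.1 * 100
%GRR = 47.0584

47.0584


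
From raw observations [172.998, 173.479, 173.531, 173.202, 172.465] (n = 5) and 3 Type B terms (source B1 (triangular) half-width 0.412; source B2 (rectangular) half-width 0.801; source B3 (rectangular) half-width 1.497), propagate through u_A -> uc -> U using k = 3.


mean = (172.998 + 173.479 + 173.531 + 173.202 + 172.465) / 5 = 173.135
s = sqrt(sum((x - mean)^2)/(n-1)) = 0.43223547
u_A = s / sqrt(n) = 0.43223547 / sqrt(5) = 0.19330158
u_B1 = 0.412 / sqrt(6) = 0.1681983
u_B2 = 0.801 / sqrt(3) = 0.46245757
u_B3 = 1.497 / sqrt(3) = 0.86429335
uc = sqrt(0.19330158^2 + 0.1681983^2 + 0.46245757^2 + 0.86429335^2) = 1.0131763
U = k * uc = 3 * 1.0131763
U = 3.0395

3.0395


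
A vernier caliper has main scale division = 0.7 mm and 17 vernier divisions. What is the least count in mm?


LC = MSD / n_div
= 0.7 / 17
= 0.0412

0.0412


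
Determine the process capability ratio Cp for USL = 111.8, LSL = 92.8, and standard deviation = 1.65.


Cp = (USL - LSL) / (6 * sigma)
= (111.8 - 92.8) / (6 * 1.65)
= 19.0000 / 9.9000
= 1.9192

1.9192


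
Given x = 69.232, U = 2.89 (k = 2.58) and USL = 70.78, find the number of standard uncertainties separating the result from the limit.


u = U / k = 2.89 / 2.58 = 1.120155
margin = |USL - x| = |70.78 - 69.232| = 1.548
z = margin / u = 1.548 / 1.120155
z = 1.3820

1.3820


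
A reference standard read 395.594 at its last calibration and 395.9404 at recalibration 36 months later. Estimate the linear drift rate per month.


rate = (v2 - v1) / months
= (395.9404 - 395.594) / 36
= 0.3464 / 36
= 0.0096

0.0096


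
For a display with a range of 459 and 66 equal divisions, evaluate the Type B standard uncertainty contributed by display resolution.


resolution = range / divisions
resolution = 459 / 66 = 6.9545455
u_res = resolution / (2*sqrt(3))
u_res = 6.9545455 / 3.4641016
u_res = 2.0076

2.0076


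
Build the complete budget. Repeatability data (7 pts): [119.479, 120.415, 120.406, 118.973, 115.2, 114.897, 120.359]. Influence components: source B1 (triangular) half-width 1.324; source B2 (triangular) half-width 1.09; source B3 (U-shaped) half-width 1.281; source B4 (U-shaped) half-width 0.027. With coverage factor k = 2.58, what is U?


mean = (119.479 + 120.415 + 120.406 + 118.973 + 115.2 + 114.897 + 120.359) / 7 = 118.5327143
s = sqrt(sum((x - mean)^2)/(n-1)) = 2.4427522
u_A = s / sqrt(n) = 2.4427522 / sqrt(7) = 0.92327355
u_B1 = 1.324 / sqrt(6) = 0.54052074
u_B2 = 1.09 / sqrt(6) = 0.44499064
u_B3 = 1.281 / sqrt(2) = 0.90580379
u_B4 = 0.027 / sqrt(2) = 0.019091883
uc = sqrt(0.92327355^2 + 0.54052074^2 + 0.44499064^2 + 0.90580379^2 + 0.019091883^2) = 1.4708699
U = k * uc = 2.58 * 1.4708699
U = 3.7948

3.7948


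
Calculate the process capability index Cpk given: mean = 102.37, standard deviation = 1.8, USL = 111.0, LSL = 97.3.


Cpu = (USL - mean) / (3*sigma) = (111.0 - 102.37) / (3*1.8) = 1.5981
Cpl = (mean - LSL) / (3*sigma) = (102.37 - 97.3) / (3*1.8) = 0.9389
Cpk = min(Cpu, Cpl) = 0.9389

0.9389


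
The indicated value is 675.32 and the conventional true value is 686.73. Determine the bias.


Systematic error = measured - true
= 675.32 - 686.73
= -11.4100

-11.4100


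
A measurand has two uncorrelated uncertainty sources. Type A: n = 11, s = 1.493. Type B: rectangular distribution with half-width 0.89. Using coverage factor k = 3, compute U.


u_A = s / sqrt(n) = 1.493 / sqrt(11) = 0.45015644
u_B = half_width / sqrt(3) = 0.89 / sqrt(3) = 0.51384174
uc = sqrt(u_A^2 + u_B^2) = sqrt(0.45015644^2 + 0.51384174^2) = 0.68313553
U = k * uc = 3 * 0.68313553
U = 2.0494

2.0494


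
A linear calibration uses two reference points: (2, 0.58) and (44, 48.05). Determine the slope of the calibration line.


slope = (y2 - y1) / (x2 - x1)
= (48.05 - 0.58) / (44 - 2)
= 47.4700 / 42
= 1.1302

1.1302


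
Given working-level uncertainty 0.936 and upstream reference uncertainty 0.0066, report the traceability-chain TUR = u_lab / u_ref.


TUR = u_lab / u_ref
= 0.936 / 0.0066
= 141.8182

141.8182


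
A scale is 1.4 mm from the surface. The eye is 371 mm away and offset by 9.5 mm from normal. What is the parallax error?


error = h * offset / d
= 1.4 * 9.5 / 371
= 0.0358

0.0358


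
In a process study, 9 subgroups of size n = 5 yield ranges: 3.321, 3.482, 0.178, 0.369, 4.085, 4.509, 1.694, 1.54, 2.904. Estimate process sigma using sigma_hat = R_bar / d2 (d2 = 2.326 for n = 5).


R_bar = (3.321 + 3.482 + 0.178 + 0.369 + 4.085 + 4.509 + 1.694 + 1.54 + 2.904) / 9
R_bar = 22.082 / 9 = 2.4535556
sigma_hat = R_bar / d2 = 2.4535556 / 2.326 = 1.0548

1.0548


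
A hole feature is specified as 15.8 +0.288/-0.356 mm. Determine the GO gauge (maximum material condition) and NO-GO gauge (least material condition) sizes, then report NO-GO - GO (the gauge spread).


GO = nominal - lower_tol (smallest hole = maximum material condition)
GO = 15.8 - 0.356 = 15.444
NO-GO = nominal + upper_tol (largest hole = least material condition)
NO-GO = 15.8 + 0.288 = 16.088
spread = NO-GO - GO = 16.088 - 15.444 = 0.6440

0.6440


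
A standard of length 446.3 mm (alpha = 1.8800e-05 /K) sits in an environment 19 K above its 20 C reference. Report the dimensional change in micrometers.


dL = L * alpha * dT
= 446.3 * 1.8800e-05 * 19
= 0.1594184 mm
dL_um = 0.1594184 * 1000 = 159.4184 um

159.4184


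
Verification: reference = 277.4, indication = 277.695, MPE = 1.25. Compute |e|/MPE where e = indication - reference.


e = indication - reference = 277.695 - 277.4 = 0.2950
|e| = 0.2950
ratio = |e| / MPE = 0.2950 / 1.25
ratio = 0.2360

0.2360


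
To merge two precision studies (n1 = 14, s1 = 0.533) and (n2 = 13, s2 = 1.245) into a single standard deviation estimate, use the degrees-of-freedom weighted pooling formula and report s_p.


s_p = sqrt(((n1-1)*s1^2 + (n2-1)*s2^2) / (n1+n2-2))
numerator = (14-1)*0.533^2 + (13-1)*1.245^2 = 3.693157 + 18.6003 = 22.293457
denominator = 14 + 13 - 2 = 25
s_p^2 = 22.293457 / 25 = 0.89173828
s_p = sqrt(0.89173828) = 0.9443

0.9443


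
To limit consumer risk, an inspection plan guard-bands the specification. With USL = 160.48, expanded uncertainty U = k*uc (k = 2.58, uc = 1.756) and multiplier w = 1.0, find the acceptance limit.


U = k * uc = 2.58 * 1.756 = 4.53048
guard band g = w * U = 1.0 * 4.53048 = 4.53048
AL = USL - g = 160.48 - 4.53048
AL = 155.9495

155.9495


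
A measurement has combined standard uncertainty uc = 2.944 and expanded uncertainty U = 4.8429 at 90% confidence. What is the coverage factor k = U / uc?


k = U / uc
k = 4.8429 / 2.944
k = 1.645

1.645


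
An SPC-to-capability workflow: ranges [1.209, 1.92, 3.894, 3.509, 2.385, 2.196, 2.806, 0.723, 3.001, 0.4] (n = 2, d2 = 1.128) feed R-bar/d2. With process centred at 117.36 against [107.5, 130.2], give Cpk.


R_bar = (1.209 + 1.92 + 3.894 + 3.509 + 2.385 + 2.196 + 2.806 + 0.723 + 3.001 + 0.4) / 10 = 2.2043
sigma = R_bar / d2 = 2.2043 / 1.128 = 1.9541667
Cp = (USL - LSL)/(6*sigma) = (130.2 - 107.5)/(6*1.9541667) = 1.9360
Cpu = (130.2 - 117.36)/(3*1.9541667) = 2.1902
Cpl = (117.36 - 107.5)/(3*1.9541667) = 1.6819
Cpk = min(Cpu, Cpl) = 1.6819

1.6819


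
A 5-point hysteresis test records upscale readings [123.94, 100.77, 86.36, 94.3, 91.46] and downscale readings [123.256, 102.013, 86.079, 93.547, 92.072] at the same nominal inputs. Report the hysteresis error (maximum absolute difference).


|123.94 - 123.256| = 0.6840
|100.77 - 102.013| = 1.2430
|86.36 - 86.079| = 0.2810
|94.3 - 93.547| = 0.7530
|91.46 - 92.072| = 0.6120
hysteresis = max(diffs) = 1.2430

1.2430


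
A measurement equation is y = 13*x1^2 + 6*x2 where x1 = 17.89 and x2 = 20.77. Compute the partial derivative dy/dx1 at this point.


y = 13*x1^2 + 6*x2
dy/dx1 = 2*13*x1
Evaluate at x1 = 17.89: c1 = 26 * 17.89
c1 = 465.1400

465.1400


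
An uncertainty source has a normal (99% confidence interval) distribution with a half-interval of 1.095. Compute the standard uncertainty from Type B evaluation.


u_B = half_width / 2.576
u_B = 1.095 / 2.576
u_B = 0.4251

0.4251


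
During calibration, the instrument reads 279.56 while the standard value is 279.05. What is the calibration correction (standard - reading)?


Correction = standard - reading
= 279.05 - 279.56
= -0.5100

-0.5100


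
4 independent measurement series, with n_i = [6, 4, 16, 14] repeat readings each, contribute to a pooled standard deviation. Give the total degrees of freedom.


nu = sum_i (n_i - 1)
nu = ((6 - 1) + (4 - 1) + (16 - 1) + (14 - 1))
nu = 5 + 3 + 15 + 13
nu = 36

36


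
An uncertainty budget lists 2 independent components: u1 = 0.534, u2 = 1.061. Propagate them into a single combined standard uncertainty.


uc = sqrt(0.534^2 + 1.061^2)
uc = sqrt(1.410877)
uc = 1.1878

1.1878


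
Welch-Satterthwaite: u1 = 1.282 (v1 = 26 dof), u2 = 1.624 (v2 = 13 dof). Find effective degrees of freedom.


uc = sqrt(u1^2 + u2^2) = sqrt(1.282^2 + 1.624^2) = 2.0690336
v_eff = uc^4 / (u1^4/v1 + u2^4/v2)
= 2.0690336^4 / (1.282^4/26 + 1.624^4/13)
= 18.326105 / 0.63894906
v_eff = 28.6816

28.6816


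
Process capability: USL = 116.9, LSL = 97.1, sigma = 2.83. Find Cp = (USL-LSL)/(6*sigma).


Cp = (USL - LSL) / (6 * sigma)
= (116.9 - 97.1) / (6 * 2.83)
= 19.8000 / 16.9800
= 1.1661

1.1661


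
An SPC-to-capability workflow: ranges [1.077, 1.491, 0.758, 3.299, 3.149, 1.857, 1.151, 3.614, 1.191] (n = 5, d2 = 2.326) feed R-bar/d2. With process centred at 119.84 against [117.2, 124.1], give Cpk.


R_bar = (1.077 + 1.491 + 0.758 + 3.299 + 3.149 + 1.857 + 1.151 + 3.614 + 1.191) / 9 = 1.9541111
sigma = R_bar / d2 = 1.9541111 / 2.326 = 0.84011655
Cp = (USL - LSL)/(6*sigma) = (124.1 - 117.2)/(6*0.84011655) = 1.3689
Cpu = (124.1 - 119.84)/(3*0.84011655) = 1.6902
Cpl = (119.84 - 117.2)/(3*0.84011655) = 1.0475
Cpk = min(Cpu, Cpl) = 1.0475

1.0475


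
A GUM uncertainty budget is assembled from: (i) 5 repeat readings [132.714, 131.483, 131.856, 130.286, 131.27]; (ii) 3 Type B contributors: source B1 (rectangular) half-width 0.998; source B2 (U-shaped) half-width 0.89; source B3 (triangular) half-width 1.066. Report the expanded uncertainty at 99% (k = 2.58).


mean = (132.714 + 131.483 + 131.856 + 130.286 + 131.27) / 5 = 131.5218
s = sqrt(sum((x - mean)^2)/(n-1)) = 0.88390339
u_A = s / sqrt(n) = 0.88390339 / sqrt(5) = 0.39529361
u_B1 = 0.998 / sqrt(3) = 0.57619557
u_B2 = 0.89 / sqrt(2) = 0.62932504
u_B3 = 1.066 / sqrt(6) = 0.43519268
uc = sqrt(0.39529361^2 + 0.57619557^2 + 0.62932504^2 + 0.43519268^2) = 1.0361955
U = k * uc = 2.58 * 1.0361955
U = 2.6734

2.6734


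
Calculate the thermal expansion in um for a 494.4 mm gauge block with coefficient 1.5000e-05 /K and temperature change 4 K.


dL = L * alpha * dT
= 494.4 * 1.5000e-05 * 4
= 0.0296640 mm
dL_um = 0.0296640 * 1000 = 29.6640 um

29.6640


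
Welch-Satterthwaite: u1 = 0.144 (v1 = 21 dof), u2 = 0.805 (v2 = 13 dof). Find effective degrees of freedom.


uc = sqrt(u1^2 + u2^2) = sqrt(0.144^2 + 0.805^2) = 0.81777809
v_eff = uc^4 / (u1^4/v1 + u2^4/v2)
= 0.81777809^4 / (0.144^4/21 + 0.805^4/13)
= 0.44724128 / 0.032323275
v_eff = 13.8365

13.8365


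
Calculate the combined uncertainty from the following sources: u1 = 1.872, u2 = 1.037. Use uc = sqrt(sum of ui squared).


uc = sqrt(1.872^2 + 1.037^2)
uc = sqrt(4.579753)
uc = 2.1400

2.1400


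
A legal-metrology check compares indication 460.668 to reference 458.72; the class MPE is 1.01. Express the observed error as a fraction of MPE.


e = indication - reference = 460.668 - 458.72 = 1.9480
|e| = 1.9480
ratio = |e| / MPE = 1.9480 / 1.01
ratio = 1.9287

1.9287


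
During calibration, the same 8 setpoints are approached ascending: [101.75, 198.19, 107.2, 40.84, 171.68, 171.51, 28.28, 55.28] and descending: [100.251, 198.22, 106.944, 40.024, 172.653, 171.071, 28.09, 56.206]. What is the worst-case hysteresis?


|101.75 - 100.251| = 1.4990
|198.19 - 198.22| = 0.0300
|107.2 - 106.944| = 0.2560
|40.84 - 40.024| = 0.8160
|171.68 - 172.653| = 0.9730
|171.51 - 171.071| = 0.4390
|28.28 - 28.09| = 0.1900
|55.28 - 56.206| = 0.9260
hysteresis = max(diffs) = 1.4990

1.4990


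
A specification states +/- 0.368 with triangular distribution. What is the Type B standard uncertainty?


u_B = half_width / sqrt(6)
u_B = 0.368 / 2.4494897
u_B = 0.1502

0.1502


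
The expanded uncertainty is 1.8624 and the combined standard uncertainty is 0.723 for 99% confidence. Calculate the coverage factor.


k = U / uc
k = 1.8624 / 0.723
k = 2.576

2.576


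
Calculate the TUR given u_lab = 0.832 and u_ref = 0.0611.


TUR = u_lab / u_ref
= 0.832 / 0.0611
= 13.6170

13.6170


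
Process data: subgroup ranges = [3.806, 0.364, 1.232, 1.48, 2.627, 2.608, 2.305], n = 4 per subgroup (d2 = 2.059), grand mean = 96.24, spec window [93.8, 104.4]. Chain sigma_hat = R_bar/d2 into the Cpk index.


R_bar = (3.806 + 0.364 + 1.232 + 1.48 + 2.627 + 2.608 + 2.305) / 7 = 2.0602857
sigma = R_bar / d2 = 2.0602857 / 2.059 = 1.0006244
Cp = (USL - LSL)/(6*sigma) = (104.4 - 93.8)/(6*1.0006244) = 1.7656
Cpu = (104.4 - 96.24)/(3*1.0006244) = 2.7183
Cpl = (96.24 - 93.8)/(3*1.0006244) = 0.8128
Cpk = min(Cpu, Cpl) = 0.8128

0.8128


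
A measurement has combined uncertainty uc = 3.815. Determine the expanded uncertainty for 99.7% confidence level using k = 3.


U = k * uc
U = 3 * 3.815
U = 11.4450

11.4450


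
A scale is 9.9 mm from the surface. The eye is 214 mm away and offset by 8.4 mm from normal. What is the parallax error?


error = h * offset / d
= 9.9 * 8.4 / 214
= 0.3886

0.3886


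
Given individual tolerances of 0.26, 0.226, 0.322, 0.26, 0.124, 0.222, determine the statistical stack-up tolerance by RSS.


RSS = sqrt(0.26^2 + 0.226^2 + 0.322^2 + 0.26^2 + 0.124^2 + 0.222^2)
= sqrt(0.35462)
= 0.5955

0.5955


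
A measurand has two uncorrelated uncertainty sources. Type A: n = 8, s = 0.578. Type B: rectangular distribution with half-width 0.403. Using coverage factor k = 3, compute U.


u_A = s / sqrt(n) = 0.578 / sqrt(8) = 0.20435386
u_B = half_width / sqrt(3) = 0.403 / sqrt(3) = 0.23267216
uc = sqrt(u_A^2 + u_B^2) = sqrt(0.20435386^2 + 0.23267216^2) = 0.30967214
U = k * uc = 3 * 0.30967214
U = 0.9290

0.9290


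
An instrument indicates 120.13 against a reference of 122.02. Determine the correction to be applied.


Correction = standard - reading
= 122.02 - 120.13
= 1.8900

1.8900


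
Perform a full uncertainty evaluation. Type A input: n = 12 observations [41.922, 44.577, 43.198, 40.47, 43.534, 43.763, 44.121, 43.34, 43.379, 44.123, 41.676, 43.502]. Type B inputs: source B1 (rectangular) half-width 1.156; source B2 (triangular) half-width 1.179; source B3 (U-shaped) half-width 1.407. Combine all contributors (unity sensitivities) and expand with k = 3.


mean = (41.922 + 44.577 + 43.198 + 40.47 + 43.534 + 43.763 + 44.121 + 43.34 + 43.379 + 44.123 + 41.676 + 43.502) / 12 = 43.13375
s = sqrt(sum((x - mean)^2)/(n-1)) = 1.187961
u_A = s / sqrt(n) = 1.187961 / sqrt(12) = 0.3429348
u_B1 = 1.156 / sqrt(3) = 0.66741691
u_B2 = 1.179 / sqrt(6) = 0.48132473
u_B3 = 1.407 / sqrt(2) = 0.99489924
uc = sqrt(0.3429348^2 + 0.66741691^2 + 0.48132473^2 + 0.99489924^2) = 1.3358696
U = k * uc = 3 * 1.3358696
U = 4.0076

4.0076


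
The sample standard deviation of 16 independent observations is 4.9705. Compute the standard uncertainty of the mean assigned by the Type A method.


u_A = s / sqrt(n)
u_A = 4.9705 / sqrt(16)
u_A = 4.9705 / 4
u_A = 1.2426

1.2426


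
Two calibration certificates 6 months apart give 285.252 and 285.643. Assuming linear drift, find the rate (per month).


rate = (v2 - v1) / months
= (285.643 - 285.252) / 6
= 0.3910 / 6
= 0.0652

0.0652


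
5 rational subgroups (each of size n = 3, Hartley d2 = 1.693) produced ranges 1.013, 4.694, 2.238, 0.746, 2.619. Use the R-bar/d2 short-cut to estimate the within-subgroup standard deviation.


R_bar = (1.013 + 4.694 + 2.238 + 0.746 + 2.619) / 5
R_bar = 11.31 / 5 = 2.262
sigma_hat = R_bar / d2 = 2.262 / 1.693 = 1.3361

1.3361


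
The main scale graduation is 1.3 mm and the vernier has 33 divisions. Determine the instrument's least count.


LC = MSD / n_div
= 1.3 / 33
= 0.0394

0.0394


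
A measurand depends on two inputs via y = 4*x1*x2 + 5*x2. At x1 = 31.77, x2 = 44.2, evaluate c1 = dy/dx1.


y = 4*x1*x2 + 5*x2
dy/dx1 = 4*x2
Evaluate at x2 = 44.2: c1 = 4 * 44.2
c1 = 176.8000

176.8000


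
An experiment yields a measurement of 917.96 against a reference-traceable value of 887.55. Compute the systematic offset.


Systematic error = measured - true
= 917.96 - 887.55
= 30.4100

30.4100


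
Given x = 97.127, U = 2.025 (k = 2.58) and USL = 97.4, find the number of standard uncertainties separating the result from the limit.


u = U / k = 2.025 / 2.58 = 0.78488372
margin = |USL - x| = |97.4 - 97.127| = 0.273
z = margin / u = 0.273 / 0.78488372
z = 0.3478

0.3478


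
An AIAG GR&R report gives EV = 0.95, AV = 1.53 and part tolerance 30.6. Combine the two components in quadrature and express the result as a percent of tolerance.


GRR = sqrt(EV^2 + AV^2) = sqrt(0.95^2 + 1.53^2) = 1.8009442
%GRR = GRR / tol * 100 = 1.8009442 / 30.6 * 100
%GRR = 5.8854

5.8854


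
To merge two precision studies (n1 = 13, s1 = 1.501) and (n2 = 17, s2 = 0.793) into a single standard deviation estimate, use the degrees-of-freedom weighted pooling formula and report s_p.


s_p = sqrt(((n1-1)*s1^2 + (n2-1)*s2^2) / (n1+n2-2))
numerator = (13-1)*1.501^2 + (17-1)*0.793^2 = 27.036012 + 10.061584 = 37.097596
denominator = 13 + 17 - 2 = 28
s_p^2 = 37.097596 / 28 = 1.3249141
s_p = sqrt(1.3249141) = 1.1510

1.1510


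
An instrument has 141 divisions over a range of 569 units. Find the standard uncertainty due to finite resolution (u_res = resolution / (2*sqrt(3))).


resolution = range / divisions
resolution = 569 / 141 = 4.035461
u_res = resolution / (2*sqrt(3))
u_res = 4.035461 / 3.4641016
u_res = 1.1649

1.1649


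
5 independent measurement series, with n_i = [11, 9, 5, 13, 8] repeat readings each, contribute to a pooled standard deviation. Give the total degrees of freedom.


nu = sum_i (n_i - 1)
nu = ((11 - 1) + (9 - 1) + (5 - 1) + (13 - 1) + (8 - 1))
nu = 10 + 8 + 4 + 12 + 7
nu = 41

41


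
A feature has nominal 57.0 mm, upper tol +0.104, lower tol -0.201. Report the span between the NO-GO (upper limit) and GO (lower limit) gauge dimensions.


GO = nominal - lower_tol (smallest hole = maximum material condition)
GO = 57.0 - 0.201 = 56.799
NO-GO = nominal + upper_tol (largest hole = least material condition)
NO-GO = 57.0 + 0.104 = 57.104
spread = NO-GO - GO = 57.104 - 56.799 = 0.3050

0.3050


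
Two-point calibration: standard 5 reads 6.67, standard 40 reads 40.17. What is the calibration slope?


slope = (y2 - y1) / (x2 - x1)
= (40.17 - 6.67) / (40 - 5)
= 33.5000 / 35
= 0.9571

0.9571


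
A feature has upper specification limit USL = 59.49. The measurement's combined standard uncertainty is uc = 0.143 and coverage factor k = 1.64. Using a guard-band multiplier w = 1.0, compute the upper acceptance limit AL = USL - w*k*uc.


U = k * uc = 1.64 * 0.143 = 0.23452
guard band g = w * U = 1.0 * 0.23452 = 0.23452
AL = USL - g = 59.49 - 0.23452
AL = 59.2555

59.2555


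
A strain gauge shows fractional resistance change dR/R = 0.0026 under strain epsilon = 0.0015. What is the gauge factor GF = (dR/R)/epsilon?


GF = (dR/R) / epsilon
= 0.0026 / 0.0015
= 1.7333

1.7333


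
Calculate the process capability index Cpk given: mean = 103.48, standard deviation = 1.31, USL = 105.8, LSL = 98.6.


Cpu = (USL - mean) / (3*sigma) = (105.8 - 103.48) / (3*1.31) = 0.5903
Cpl = (mean - LSL) / (3*sigma) = (103.48 - 98.6) / (3*1.31) = 1.2417
Cpk = min(Cpu, Cpl) = 0.5903

0.5903


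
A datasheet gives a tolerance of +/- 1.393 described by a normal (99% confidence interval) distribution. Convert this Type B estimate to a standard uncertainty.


u_B = half_width / 2.576
u_B = 1.393 / 2.576
u_B = 0.5408

0.5408


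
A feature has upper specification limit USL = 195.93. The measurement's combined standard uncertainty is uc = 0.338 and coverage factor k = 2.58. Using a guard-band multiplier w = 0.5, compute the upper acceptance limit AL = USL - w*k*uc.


U = k * uc = 2.58 * 0.338 = 0.87204
guard band g = w * U = 0.5 * 0.87204 = 0.43602
AL = USL - g = 195.93 - 0.43602
AL = 195.4940

195.4940


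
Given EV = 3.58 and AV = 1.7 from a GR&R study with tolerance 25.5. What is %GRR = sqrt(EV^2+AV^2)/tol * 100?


GRR = sqrt(EV^2 + AV^2) = sqrt(3.58^2 + 1.7^2) = 3.9631301
%GRR = GRR / tol * 100 = 3.9631301 / 25.5 * 100
%GRR = 15.5417

15.5417


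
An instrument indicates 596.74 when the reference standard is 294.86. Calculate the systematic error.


Systematic error = measured - true
= 596.74 - 294.86
= 301.8800

301.8800


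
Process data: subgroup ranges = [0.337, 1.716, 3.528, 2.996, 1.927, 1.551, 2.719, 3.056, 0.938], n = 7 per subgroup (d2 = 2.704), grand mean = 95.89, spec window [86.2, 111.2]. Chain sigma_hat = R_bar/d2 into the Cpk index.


R_bar = (0.337 + 1.716 + 3.528 + 2.996 + 1.927 + 1.551 + 2.719 + 3.056 + 0.938) / 9 = 2.0853333
sigma = R_bar / d2 = 2.0853333 / 2.704 = 0.77120314
Cp = (USL - LSL)/(6*sigma) = (111.2 - 86.2)/(6*0.77120314) = 5.4028
Cpu = (111.2 - 95.89)/(3*0.77120314) = 6.6174
Cpl = (95.89 - 86.2)/(3*0.77120314) = 4.1883
Cpk = min(Cpu, Cpl) = 4.1883

4.1883


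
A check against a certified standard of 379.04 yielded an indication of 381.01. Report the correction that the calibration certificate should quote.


Correction = standard - reading
= 379.04 - 381.01
= -1.9700

-1.9700


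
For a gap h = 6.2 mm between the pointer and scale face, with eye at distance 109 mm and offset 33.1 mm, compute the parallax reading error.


error = h * offset / d
= 6.2 * 33.1 / 109
= 1.8828

1.8828


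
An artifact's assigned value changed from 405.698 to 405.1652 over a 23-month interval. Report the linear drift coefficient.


rate = (v2 - v1) / months
= (405.1652 - 405.698) / 23
= -0.5328 / 23
= -0.0232

-0.0232


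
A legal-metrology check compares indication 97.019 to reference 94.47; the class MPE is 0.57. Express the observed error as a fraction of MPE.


e = indication - reference = 97.019 - 94.47 = 2.5490
|e| = 2.5490
ratio = |e| / MPE = 2.5490 / 0.57
ratio = 4.4719

4.4719


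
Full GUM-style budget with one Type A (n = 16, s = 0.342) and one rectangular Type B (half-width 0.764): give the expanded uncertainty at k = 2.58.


u_A = s / sqrt(n) = 0.342 / sqrt(16) = 0.0855
u_B = half_width / sqrt(3) = 0.764 / sqrt(3) = 0.44109561
uc = sqrt(u_A^2 + u_B^2) = sqrt(0.0855^2 + 0.44109561^2) = 0.44930567
U = k * uc = 2.58 * 0.44930567
U = 1.1592

1.1592


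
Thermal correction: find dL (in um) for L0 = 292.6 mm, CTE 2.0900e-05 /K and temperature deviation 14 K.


dL = L * alpha * dT
= 292.6 * 2.0900e-05 * 14
= 0.0856148 mm
dL_um = 0.0856148 * 1000 = 85.6148 um

85.6148


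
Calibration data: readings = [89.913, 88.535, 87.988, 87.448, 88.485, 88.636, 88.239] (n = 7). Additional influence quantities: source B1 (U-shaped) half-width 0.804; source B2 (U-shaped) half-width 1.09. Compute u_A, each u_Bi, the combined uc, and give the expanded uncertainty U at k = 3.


mean = (89.913 + 88.535 + 87.988 + 87.448 + 88.485 + 88.636 + 88.239) / 7 = 88.46342857
s = sqrt(sum((x - mean)^2)/(n-1)) = 0.75764126
u_A = s / sqrt(n) = 0.75764126 / sqrt(7) = 0.28636148
u_B1 = 0.804 / sqrt(2) = 0.56851385
u_B2 = 1.09 / sqrt(2) = 0.77074639
uc = sqrt(0.28636148^2 + 0.56851385^2 + 0.77074639^2) = 0.99963038
U = k * uc = 3 * 0.99963038
U = 2.9989

2.9989


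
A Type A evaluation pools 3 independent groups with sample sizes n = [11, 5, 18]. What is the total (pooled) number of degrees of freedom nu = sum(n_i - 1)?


nu = sum_i (n_i - 1)
nu = ((11 - 1) + (5 - 1) + (18 - 1))
nu = 10 + 4 + 17
nu = 31

31


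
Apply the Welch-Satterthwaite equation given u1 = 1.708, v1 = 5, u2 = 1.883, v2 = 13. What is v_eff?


uc = sqrt(u1^2 + u2^2) = sqrt(1.708^2 + 1.883^2) = 2.5422339
v_eff = uc^4 / (u1^4/v1 + u2^4/v2)
= 2.5422339^4 / (1.708^4/5 + 1.883^4/13)
= 41.769764 / 2.6691559
v_eff = 15.6491

15.6491


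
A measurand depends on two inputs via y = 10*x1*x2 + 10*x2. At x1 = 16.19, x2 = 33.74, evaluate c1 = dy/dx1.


y = 10*x1*x2 + 10*x2
dy/dx1 = 10*x2
Evaluate at x2 = 33.74: c1 = 10 * 33.74
c1 = 337.4000

337.4000


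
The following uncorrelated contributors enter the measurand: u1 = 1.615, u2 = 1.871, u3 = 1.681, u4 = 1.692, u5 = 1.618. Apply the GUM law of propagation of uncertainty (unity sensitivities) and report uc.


uc = sqrt(1.615^2 + 1.871^2 + 1.681^2 + 1.692^2 + 1.618^2)
uc = sqrt(14.415415)
uc = 3.7968

3.7968


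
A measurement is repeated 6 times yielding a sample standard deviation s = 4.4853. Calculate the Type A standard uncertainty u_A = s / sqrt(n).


u_A = s / sqrt(n)
u_A = 4.4853 / sqrt(6)
u_A = 4.4853 / 2.4494897
u_A = 1.8311

1.8311


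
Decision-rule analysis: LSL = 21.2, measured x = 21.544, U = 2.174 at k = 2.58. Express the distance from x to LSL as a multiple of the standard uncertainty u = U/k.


u = U / k = 2.174 / 2.58 = 0.84263566
margin = |LSL - x| = |21.2 - 21.544| = 0.344
z = margin / u = 0.344 / 0.84263566
z = 0.4082

0.4082


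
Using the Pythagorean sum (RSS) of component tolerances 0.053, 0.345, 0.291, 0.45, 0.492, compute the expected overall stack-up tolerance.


RSS = sqrt(0.053^2 + 0.345^2 + 0.291^2 + 0.45^2 + 0.492^2)
= sqrt(0.651079)
= 0.8069

0.8069


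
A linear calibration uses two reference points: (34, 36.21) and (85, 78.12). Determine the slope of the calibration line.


slope = (y2 - y1) / (x2 - x1)
= (78.12 - 36.21) / (85 - 34)
= 41.9100 / 51
= 0.8218

0.8218


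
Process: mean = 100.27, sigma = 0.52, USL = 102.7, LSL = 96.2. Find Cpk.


Cpu = (USL - mean) / (3*sigma) = (102.7 - 100.27) / (3*0.52) = 1.5577
Cpl = (mean - LSL) / (3*sigma) = (100.27 - 96.2) / (3*0.52) = 2.6090
Cpk = min(Cpu, Cpl) = 1.5577

1.5577


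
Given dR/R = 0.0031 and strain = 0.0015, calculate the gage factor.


GF = (dR/R) / epsilon
= 0.0031 / 0.0015
= 2.0667

2.0667


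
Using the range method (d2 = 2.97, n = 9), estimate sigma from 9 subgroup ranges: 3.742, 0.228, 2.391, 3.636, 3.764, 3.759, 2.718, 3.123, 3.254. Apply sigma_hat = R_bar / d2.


R_bar = (3.742 + 0.228 + 2.391 + 3.636 + 3.764 + 3.759 + 2.718 + 3.123 + 3.254) / 9
R_bar = 26.615 / 9 = 2.9572222
sigma_hat = R_bar / d2 = 2.9572222 / 2.97 = 0.9957

0.9957


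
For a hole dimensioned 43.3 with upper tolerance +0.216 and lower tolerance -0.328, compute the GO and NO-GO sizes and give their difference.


GO = nominal - lower_tol (smallest hole = maximum material condition)
GO = 43.3 - 0.328 = 42.972
NO-GO = nominal + upper_tol (largest hole = least material condition)
NO-GO = 43.3 + 0.216 = 43.516
spread = NO-GO - GO = 43.516 - 42.972 = 0.5440

0.5440


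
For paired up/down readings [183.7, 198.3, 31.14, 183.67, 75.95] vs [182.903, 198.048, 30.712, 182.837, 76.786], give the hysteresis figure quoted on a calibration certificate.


|183.7 - 182.903| = 0.7970
|198.3 - 198.048| = 0.2520
|31.14 - 30.712| = 0.4280
|183.67 - 182.837| = 0.8330
|75.95 - 76.786| = 0.8360
hysteresis = max(diffs) = 0.8360

0.8360
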